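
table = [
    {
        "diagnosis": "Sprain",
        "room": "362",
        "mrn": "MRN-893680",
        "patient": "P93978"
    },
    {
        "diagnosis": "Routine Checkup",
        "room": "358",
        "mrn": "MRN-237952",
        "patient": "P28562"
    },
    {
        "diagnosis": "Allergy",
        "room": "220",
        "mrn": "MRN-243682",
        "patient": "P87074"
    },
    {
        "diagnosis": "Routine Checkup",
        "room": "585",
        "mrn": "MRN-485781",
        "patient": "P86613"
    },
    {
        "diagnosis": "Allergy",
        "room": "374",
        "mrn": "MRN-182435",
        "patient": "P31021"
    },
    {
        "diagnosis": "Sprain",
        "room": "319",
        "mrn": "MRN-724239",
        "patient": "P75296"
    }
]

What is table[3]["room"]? "585"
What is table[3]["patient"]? "P86613"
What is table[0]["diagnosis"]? "Sprain"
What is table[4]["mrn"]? "MRN-182435"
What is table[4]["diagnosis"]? "Allergy"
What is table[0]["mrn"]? "MRN-893680"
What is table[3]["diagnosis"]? "Routine Checkup"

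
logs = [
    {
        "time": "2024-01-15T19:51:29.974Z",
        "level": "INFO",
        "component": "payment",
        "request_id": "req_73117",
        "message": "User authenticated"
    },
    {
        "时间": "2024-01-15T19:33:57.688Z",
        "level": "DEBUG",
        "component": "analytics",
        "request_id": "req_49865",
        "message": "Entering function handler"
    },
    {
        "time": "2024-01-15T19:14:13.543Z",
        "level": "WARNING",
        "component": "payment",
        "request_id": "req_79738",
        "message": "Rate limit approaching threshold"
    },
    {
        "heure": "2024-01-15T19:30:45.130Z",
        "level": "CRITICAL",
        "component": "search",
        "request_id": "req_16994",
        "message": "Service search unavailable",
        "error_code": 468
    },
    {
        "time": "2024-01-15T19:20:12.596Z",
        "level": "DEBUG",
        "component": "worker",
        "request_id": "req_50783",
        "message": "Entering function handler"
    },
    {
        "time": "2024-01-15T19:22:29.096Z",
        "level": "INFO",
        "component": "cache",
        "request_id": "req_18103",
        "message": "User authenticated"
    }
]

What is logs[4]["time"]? "2024-01-15T19:20:12.596Z"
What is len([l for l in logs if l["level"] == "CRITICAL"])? 1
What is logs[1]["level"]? "DEBUG"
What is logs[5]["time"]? "2024-01-15T19:22:29.096Z"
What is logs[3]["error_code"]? 468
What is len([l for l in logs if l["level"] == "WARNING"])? 1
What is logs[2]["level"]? "WARNING"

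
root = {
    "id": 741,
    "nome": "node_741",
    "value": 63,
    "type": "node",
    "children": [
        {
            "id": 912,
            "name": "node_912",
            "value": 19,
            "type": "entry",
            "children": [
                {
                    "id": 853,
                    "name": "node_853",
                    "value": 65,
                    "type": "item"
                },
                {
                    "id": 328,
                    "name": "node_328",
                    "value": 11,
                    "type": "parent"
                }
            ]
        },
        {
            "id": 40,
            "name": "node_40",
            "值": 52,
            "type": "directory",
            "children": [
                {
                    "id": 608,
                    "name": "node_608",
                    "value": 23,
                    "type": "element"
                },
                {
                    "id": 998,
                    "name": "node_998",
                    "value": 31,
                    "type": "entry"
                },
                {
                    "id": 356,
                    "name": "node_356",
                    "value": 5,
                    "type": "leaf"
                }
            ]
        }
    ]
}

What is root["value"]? 63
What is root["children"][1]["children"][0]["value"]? 23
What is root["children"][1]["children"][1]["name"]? "node_998"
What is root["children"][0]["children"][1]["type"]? "parent"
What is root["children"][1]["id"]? 40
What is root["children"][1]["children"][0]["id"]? 608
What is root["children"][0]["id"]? 912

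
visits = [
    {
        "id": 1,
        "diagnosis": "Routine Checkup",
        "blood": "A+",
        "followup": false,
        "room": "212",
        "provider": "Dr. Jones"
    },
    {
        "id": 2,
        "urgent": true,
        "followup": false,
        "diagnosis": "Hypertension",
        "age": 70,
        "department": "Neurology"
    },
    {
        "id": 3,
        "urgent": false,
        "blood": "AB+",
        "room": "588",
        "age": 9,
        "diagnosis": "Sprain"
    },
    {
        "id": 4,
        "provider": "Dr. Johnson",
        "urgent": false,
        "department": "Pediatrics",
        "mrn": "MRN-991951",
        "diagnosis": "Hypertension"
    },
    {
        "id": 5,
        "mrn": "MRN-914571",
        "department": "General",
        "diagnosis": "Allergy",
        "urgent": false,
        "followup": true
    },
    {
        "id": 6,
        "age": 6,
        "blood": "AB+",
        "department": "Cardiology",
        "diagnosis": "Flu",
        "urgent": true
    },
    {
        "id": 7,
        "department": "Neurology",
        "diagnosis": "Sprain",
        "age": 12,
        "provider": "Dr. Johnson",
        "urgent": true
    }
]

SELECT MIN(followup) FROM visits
False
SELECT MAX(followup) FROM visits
True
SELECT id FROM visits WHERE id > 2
[3, 4, 5, 6, 7]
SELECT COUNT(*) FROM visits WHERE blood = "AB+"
2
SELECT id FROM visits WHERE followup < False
[]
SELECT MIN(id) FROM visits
1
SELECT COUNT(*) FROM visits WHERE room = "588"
1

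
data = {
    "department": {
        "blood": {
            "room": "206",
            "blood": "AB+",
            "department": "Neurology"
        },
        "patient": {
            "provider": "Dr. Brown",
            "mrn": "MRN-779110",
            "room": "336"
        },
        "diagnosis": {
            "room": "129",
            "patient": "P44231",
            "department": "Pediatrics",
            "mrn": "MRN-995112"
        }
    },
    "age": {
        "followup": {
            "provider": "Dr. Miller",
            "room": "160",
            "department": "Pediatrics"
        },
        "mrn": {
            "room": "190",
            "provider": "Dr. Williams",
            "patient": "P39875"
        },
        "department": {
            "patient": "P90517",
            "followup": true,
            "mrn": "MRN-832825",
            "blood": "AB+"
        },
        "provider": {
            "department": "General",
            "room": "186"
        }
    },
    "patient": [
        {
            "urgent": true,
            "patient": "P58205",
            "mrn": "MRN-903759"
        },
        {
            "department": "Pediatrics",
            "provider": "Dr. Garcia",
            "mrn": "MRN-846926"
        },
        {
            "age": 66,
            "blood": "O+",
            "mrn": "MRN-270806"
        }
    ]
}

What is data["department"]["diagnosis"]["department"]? "Pediatrics"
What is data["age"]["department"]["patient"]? "P90517"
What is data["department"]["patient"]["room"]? "336"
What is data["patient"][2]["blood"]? "O+"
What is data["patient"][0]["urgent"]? True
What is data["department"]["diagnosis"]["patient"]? "P44231"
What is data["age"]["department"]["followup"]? True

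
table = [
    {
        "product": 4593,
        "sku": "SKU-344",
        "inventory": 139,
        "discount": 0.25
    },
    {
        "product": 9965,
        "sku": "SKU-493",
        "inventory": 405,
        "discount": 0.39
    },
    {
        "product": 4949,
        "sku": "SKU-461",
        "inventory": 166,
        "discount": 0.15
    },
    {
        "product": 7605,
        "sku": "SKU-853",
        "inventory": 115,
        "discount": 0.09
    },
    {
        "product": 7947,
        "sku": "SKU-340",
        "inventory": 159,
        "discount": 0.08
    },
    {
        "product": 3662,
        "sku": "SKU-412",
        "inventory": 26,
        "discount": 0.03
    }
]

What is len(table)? 6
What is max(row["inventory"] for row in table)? 405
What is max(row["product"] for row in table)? 9965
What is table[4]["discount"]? 0.08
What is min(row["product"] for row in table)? 3662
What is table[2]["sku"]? "SKU-461"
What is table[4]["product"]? 7947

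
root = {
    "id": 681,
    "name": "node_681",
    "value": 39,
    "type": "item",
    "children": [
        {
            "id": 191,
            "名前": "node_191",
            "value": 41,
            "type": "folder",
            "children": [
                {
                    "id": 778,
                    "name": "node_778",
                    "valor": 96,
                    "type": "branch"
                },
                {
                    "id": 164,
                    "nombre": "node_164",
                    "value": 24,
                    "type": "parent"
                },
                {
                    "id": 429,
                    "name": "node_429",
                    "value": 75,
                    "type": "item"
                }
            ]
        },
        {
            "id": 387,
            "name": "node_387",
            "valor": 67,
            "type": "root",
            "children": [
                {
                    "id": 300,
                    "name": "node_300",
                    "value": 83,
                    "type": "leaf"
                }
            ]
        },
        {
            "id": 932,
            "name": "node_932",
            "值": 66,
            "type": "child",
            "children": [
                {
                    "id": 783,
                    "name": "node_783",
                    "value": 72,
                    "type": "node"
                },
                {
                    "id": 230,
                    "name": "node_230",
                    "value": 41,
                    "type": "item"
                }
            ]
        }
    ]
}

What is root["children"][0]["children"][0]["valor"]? 96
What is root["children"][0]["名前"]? "node_191"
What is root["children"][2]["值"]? 66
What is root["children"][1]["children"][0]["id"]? 300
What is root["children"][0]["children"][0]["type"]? "branch"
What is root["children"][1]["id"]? 387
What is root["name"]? "node_681"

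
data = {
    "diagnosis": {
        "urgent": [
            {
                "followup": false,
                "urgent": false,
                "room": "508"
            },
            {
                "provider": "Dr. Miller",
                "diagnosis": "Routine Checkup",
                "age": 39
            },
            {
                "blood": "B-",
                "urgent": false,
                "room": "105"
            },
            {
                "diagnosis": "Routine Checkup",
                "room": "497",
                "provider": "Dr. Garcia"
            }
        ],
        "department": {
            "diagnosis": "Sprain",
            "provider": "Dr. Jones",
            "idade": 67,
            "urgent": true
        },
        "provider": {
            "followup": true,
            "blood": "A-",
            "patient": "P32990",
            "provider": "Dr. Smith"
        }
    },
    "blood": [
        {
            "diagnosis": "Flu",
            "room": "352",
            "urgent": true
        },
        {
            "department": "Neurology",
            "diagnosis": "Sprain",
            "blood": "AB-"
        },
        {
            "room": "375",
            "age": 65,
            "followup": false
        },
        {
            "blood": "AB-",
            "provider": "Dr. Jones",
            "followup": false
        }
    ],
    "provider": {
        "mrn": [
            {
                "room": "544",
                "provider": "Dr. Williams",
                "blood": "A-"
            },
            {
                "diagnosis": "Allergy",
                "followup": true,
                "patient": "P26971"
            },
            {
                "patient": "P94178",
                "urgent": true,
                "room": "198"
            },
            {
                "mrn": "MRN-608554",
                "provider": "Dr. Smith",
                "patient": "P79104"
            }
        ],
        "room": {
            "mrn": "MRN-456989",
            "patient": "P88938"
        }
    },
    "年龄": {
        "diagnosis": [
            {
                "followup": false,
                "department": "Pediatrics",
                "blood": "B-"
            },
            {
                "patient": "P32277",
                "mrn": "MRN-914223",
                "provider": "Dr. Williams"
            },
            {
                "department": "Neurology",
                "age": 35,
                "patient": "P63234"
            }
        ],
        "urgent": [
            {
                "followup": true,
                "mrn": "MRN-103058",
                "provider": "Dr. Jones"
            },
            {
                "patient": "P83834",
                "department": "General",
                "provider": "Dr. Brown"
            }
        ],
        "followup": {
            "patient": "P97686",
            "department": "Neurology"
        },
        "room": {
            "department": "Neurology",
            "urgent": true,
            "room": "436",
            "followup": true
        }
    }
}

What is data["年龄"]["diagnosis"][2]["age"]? 35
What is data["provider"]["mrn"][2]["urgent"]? True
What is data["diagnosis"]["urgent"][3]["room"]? "497"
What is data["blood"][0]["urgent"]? True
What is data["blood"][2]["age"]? 65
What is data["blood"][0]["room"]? "352"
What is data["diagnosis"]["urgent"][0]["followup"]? False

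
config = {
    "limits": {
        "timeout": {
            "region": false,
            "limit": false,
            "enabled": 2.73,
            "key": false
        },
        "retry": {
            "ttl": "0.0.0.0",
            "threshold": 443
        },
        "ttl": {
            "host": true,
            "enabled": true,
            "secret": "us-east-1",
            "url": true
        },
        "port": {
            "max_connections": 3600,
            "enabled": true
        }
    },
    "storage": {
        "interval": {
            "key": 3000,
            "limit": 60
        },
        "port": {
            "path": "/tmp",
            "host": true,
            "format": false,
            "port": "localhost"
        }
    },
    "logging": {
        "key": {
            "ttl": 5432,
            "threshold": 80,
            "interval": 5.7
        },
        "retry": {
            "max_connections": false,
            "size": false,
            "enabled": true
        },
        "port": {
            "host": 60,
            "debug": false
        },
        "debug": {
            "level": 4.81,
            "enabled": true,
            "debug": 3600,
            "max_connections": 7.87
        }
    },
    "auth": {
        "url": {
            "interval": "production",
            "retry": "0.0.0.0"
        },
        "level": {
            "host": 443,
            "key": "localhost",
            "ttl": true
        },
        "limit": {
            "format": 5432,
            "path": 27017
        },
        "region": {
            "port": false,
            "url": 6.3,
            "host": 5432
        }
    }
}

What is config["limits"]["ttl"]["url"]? True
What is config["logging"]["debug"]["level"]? 4.81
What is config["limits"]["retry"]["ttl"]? "0.0.0.0"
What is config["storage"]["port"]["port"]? "localhost"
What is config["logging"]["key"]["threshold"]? 80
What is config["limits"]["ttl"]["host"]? True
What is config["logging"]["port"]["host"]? 60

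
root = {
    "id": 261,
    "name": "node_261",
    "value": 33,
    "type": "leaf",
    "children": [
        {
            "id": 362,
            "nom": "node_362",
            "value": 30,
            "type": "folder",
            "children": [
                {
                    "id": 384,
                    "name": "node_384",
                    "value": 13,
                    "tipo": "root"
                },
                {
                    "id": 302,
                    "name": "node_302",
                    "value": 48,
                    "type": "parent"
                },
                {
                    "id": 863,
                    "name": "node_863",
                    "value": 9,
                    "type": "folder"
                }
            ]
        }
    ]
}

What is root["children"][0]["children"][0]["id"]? 384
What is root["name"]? "node_261"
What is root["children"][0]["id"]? 362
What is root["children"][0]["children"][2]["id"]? 863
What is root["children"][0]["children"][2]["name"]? "node_863"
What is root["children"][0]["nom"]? "node_362"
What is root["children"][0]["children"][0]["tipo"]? "root"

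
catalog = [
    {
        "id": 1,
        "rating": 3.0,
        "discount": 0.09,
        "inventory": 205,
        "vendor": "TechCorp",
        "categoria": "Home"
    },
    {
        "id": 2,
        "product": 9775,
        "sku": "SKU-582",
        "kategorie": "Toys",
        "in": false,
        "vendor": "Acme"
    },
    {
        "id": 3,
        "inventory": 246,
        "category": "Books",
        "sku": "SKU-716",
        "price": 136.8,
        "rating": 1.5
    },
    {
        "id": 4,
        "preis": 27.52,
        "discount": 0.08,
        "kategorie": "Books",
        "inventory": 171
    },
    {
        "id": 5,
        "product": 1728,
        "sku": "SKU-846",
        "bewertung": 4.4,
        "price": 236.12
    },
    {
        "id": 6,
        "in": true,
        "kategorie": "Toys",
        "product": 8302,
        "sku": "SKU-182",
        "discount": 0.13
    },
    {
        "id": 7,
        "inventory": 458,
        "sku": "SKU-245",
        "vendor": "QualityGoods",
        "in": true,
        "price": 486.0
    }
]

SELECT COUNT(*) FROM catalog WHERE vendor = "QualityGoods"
1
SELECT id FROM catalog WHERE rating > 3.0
[]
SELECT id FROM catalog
[1, 2, 3, 4, 5, 6, 7]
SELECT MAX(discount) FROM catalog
0.13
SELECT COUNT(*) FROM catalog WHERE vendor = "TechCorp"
1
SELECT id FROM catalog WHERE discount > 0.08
[1, 6]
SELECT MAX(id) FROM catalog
7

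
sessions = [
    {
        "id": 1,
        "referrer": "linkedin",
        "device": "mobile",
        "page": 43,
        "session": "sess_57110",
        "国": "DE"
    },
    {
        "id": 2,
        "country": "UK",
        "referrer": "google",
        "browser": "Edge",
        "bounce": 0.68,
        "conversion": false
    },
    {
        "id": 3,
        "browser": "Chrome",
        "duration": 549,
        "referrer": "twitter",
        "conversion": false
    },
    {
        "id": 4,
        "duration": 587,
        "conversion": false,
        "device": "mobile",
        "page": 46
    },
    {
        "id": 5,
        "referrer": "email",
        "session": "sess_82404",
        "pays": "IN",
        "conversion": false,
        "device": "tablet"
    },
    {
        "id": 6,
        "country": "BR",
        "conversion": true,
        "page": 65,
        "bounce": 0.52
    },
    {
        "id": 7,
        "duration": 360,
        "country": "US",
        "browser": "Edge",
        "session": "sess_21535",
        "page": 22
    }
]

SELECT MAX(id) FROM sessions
7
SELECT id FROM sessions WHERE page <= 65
[1, 4, 6, 7]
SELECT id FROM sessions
[1, 2, 3, 4, 5, 6, 7]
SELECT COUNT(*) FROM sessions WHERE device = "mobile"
2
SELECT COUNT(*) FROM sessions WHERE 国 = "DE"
1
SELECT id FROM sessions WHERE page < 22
[]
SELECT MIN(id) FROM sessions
1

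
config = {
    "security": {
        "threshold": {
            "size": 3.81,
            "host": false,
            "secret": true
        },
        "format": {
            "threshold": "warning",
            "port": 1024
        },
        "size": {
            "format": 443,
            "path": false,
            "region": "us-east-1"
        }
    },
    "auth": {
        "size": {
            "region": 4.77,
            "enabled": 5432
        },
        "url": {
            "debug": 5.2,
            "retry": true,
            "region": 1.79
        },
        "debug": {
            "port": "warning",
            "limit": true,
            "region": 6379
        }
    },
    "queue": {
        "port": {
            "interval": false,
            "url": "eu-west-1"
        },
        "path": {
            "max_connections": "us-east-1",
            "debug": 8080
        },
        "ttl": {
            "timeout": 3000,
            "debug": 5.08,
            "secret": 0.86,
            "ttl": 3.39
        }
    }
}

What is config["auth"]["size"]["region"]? 4.77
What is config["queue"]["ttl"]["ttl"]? 3.39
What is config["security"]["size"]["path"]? False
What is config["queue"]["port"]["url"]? "eu-west-1"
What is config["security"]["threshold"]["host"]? False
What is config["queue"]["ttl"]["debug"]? 5.08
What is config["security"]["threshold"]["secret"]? True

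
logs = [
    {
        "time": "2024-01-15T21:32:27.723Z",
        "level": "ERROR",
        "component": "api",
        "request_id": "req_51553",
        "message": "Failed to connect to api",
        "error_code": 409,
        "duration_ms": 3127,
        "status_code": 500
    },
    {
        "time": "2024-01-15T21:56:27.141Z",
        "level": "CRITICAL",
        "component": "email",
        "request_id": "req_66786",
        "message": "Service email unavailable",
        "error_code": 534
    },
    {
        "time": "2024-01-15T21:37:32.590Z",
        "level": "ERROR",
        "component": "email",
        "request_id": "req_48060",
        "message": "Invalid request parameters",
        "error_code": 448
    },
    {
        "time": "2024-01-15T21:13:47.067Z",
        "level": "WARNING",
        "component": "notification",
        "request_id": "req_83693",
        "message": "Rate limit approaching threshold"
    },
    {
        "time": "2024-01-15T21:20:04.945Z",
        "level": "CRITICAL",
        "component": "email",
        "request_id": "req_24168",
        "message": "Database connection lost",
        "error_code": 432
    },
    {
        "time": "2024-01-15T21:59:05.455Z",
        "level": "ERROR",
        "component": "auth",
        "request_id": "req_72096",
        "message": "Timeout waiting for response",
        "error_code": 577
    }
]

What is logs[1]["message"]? "Service email unavailable"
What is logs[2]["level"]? "ERROR"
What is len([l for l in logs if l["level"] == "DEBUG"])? 0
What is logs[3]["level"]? "WARNING"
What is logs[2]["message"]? "Invalid request parameters"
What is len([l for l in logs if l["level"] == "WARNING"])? 1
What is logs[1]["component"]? "email"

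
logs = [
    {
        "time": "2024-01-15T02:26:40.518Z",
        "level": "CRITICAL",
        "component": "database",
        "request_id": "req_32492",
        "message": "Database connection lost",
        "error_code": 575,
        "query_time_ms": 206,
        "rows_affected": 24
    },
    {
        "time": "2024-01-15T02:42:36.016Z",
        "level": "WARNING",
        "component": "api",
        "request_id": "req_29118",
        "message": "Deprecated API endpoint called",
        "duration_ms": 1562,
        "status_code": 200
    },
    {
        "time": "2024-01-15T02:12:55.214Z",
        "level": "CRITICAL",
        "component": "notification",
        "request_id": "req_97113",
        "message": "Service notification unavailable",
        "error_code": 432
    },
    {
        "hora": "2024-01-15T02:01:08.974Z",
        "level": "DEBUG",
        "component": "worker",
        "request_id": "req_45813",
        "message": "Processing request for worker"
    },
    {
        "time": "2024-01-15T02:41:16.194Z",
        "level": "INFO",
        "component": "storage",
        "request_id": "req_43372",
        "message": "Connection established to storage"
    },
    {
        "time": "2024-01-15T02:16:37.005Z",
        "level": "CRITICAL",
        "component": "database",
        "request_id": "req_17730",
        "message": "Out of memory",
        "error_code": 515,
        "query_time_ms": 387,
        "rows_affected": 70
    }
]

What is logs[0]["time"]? "2024-01-15T02:26:40.518Z"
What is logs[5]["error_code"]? 515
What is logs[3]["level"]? "DEBUG"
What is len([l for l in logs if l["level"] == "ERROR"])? 0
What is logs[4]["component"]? "storage"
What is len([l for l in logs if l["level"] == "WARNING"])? 1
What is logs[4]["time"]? "2024-01-15T02:41:16.194Z"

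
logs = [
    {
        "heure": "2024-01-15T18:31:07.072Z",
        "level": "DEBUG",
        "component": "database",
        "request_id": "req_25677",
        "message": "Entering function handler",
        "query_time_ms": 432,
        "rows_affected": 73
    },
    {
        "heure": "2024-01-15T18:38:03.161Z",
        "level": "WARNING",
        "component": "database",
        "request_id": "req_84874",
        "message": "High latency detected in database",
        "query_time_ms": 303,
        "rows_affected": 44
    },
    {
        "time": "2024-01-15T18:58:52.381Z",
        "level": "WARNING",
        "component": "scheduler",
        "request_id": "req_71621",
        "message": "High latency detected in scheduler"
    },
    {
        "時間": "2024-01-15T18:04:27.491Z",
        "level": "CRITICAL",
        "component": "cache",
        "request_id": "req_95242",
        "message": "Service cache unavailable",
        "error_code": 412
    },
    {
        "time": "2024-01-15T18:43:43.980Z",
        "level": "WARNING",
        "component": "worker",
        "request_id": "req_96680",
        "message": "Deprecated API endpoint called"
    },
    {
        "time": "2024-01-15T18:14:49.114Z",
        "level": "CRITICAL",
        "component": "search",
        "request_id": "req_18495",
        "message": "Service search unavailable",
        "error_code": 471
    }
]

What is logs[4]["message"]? "Deprecated API endpoint called"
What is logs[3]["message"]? "Service cache unavailable"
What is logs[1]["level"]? "WARNING"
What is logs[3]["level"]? "CRITICAL"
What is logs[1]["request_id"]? "req_84874"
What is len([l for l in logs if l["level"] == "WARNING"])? 3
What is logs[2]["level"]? "WARNING"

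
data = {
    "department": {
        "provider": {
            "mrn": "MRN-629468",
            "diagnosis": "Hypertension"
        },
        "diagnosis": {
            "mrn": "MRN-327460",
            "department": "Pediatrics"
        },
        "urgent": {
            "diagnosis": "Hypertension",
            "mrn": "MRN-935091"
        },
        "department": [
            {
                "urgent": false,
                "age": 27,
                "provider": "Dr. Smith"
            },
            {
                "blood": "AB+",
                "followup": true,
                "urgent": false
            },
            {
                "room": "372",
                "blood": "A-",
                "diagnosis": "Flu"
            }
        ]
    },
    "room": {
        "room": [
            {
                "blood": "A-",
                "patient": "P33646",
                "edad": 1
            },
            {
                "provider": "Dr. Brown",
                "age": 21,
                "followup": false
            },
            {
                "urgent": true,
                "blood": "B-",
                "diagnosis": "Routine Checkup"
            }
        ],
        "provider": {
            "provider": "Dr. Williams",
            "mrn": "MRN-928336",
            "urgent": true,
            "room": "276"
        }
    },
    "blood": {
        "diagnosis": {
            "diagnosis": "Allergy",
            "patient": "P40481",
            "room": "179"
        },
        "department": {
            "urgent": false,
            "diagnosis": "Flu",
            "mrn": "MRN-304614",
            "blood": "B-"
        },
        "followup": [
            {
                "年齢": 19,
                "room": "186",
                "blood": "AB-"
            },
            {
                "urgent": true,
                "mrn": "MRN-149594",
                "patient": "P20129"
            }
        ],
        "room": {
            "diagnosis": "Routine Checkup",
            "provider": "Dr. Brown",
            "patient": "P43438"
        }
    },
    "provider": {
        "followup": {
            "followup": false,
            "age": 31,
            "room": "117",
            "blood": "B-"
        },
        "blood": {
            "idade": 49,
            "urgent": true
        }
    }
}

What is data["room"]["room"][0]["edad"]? 1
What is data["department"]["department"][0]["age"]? 27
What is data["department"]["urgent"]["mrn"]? "MRN-935091"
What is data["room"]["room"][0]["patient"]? "P33646"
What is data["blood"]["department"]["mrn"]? "MRN-304614"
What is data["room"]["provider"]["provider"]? "Dr. Williams"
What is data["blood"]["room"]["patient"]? "P43438"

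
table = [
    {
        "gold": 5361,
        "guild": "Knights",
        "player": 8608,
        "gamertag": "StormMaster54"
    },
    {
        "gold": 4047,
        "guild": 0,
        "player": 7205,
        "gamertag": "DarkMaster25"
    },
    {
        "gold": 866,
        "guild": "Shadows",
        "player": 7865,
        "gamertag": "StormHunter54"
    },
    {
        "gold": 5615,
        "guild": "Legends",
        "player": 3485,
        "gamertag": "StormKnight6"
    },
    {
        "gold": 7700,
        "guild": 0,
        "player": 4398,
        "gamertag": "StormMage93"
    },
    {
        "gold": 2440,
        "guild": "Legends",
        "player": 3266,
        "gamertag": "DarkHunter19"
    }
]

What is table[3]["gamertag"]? "StormKnight6"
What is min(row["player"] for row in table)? 3266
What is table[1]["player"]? 7205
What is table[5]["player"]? 3266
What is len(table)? 6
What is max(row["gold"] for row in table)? 7700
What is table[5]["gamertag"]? "DarkHunter19"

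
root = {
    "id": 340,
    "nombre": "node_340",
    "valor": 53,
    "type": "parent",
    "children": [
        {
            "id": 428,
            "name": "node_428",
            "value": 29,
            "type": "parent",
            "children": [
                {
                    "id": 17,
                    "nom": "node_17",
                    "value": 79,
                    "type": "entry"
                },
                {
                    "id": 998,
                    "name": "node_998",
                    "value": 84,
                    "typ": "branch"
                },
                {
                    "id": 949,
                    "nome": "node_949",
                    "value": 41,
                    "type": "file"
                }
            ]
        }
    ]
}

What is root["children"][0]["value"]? 29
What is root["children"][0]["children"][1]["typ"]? "branch"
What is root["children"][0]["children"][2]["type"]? "file"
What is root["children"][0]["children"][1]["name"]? "node_998"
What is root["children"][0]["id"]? 428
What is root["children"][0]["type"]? "parent"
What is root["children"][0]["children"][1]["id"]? 998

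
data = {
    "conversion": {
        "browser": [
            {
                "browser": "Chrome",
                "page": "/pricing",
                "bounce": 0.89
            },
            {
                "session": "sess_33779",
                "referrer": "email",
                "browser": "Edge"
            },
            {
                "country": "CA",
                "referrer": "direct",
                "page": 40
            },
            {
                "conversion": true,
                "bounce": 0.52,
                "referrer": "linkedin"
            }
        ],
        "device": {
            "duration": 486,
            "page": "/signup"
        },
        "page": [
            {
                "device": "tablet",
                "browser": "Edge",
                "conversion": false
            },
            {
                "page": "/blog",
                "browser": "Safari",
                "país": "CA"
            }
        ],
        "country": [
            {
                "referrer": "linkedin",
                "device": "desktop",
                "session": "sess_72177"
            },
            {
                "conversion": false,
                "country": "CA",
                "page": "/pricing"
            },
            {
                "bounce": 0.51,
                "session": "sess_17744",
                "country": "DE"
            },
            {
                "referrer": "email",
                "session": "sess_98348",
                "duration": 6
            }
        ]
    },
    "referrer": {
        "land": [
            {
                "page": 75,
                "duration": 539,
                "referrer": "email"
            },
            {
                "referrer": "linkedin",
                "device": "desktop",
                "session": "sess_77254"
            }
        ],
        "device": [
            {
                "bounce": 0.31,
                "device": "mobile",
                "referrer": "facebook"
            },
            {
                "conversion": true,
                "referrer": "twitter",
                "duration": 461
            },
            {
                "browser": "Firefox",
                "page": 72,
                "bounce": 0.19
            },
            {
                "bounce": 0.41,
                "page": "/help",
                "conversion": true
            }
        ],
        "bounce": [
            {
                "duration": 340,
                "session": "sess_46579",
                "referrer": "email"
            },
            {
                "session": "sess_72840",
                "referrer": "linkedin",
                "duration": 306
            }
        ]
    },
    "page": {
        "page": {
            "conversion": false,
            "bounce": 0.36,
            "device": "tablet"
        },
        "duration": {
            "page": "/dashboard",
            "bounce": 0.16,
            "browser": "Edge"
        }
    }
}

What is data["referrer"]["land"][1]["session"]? "sess_77254"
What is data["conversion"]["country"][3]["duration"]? 6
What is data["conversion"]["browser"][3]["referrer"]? "linkedin"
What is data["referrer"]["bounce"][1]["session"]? "sess_72840"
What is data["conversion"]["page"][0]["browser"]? "Edge"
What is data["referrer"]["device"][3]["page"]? "/help"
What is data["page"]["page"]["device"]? "tablet"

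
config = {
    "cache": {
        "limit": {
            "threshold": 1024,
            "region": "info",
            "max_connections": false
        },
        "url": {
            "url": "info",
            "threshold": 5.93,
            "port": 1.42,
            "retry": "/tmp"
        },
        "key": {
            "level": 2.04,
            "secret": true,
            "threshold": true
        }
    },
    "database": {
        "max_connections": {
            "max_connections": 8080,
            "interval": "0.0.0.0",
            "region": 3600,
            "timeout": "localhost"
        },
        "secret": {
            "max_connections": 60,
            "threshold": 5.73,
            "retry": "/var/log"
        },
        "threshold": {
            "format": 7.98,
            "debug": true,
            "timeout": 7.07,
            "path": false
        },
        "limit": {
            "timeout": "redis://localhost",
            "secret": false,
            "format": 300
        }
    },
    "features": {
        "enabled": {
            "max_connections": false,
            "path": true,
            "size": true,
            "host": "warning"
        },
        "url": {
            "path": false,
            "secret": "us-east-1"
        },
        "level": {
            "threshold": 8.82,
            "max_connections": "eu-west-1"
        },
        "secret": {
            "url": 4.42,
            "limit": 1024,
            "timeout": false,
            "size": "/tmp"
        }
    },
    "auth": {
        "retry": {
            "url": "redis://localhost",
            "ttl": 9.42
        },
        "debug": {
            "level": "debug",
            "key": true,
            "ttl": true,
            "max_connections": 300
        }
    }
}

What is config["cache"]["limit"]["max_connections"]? False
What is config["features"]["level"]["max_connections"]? "eu-west-1"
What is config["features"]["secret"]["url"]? 4.42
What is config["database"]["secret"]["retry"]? "/var/log"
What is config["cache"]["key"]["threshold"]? True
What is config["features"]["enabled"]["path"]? True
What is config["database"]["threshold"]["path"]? False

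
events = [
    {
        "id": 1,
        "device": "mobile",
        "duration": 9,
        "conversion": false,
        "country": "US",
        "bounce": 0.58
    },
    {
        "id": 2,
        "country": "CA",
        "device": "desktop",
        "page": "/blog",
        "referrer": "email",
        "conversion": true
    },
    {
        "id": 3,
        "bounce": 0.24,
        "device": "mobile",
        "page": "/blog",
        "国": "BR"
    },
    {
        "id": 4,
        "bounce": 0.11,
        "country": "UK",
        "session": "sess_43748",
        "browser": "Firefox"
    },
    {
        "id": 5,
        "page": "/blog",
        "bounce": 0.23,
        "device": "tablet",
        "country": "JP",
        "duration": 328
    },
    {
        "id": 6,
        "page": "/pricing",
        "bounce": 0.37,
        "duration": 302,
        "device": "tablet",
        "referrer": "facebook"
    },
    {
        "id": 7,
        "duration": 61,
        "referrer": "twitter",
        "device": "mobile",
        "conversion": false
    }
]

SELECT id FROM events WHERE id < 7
[1, 2, 3, 4, 5, 6]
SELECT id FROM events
[1, 2, 3, 4, 5, 6, 7]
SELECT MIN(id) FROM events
1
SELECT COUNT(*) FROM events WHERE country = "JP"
1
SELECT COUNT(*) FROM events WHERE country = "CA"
1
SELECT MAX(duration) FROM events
328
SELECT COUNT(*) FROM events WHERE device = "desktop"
1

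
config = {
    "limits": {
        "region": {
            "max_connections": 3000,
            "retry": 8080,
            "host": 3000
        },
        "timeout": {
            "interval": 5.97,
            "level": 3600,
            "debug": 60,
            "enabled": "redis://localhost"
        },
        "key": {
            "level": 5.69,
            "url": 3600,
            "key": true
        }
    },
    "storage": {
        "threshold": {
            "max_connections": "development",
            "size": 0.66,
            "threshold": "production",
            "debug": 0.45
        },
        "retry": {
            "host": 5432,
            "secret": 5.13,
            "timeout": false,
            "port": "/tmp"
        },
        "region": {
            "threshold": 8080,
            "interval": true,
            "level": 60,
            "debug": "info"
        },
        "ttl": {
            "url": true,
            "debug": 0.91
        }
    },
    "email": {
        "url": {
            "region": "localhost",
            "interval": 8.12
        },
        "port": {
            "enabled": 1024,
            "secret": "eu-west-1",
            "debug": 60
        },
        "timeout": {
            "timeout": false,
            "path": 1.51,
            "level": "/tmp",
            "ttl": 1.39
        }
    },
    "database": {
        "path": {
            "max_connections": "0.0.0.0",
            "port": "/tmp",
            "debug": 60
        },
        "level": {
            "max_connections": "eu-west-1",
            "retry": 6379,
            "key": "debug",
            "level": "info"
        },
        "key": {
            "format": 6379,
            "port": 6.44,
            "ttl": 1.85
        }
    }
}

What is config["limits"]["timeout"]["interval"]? 5.97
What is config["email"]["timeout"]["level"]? "/tmp"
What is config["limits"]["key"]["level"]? 5.69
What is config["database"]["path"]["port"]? "/tmp"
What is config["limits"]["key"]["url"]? 3600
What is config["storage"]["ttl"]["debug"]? 0.91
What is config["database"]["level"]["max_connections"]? "eu-west-1"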